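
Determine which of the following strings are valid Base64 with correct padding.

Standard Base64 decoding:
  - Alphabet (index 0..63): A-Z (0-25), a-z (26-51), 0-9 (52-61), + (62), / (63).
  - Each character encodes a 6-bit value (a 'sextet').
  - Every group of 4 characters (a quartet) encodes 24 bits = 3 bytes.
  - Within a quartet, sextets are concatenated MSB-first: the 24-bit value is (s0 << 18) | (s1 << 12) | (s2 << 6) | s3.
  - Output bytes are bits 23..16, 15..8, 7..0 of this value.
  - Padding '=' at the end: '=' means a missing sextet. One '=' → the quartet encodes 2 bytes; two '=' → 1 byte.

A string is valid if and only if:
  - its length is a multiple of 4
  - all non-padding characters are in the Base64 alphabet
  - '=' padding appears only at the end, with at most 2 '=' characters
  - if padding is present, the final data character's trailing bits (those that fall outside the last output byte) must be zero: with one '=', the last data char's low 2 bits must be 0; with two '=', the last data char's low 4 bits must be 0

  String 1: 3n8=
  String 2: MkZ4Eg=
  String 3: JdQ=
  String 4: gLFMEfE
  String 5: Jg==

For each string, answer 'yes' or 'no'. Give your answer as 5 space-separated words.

Answer: yes no yes no yes

Derivation:
String 1: '3n8=' → valid
String 2: 'MkZ4Eg=' → invalid (len=7 not mult of 4)
String 3: 'JdQ=' → valid
String 4: 'gLFMEfE' → invalid (len=7 not mult of 4)
String 5: 'Jg==' → valid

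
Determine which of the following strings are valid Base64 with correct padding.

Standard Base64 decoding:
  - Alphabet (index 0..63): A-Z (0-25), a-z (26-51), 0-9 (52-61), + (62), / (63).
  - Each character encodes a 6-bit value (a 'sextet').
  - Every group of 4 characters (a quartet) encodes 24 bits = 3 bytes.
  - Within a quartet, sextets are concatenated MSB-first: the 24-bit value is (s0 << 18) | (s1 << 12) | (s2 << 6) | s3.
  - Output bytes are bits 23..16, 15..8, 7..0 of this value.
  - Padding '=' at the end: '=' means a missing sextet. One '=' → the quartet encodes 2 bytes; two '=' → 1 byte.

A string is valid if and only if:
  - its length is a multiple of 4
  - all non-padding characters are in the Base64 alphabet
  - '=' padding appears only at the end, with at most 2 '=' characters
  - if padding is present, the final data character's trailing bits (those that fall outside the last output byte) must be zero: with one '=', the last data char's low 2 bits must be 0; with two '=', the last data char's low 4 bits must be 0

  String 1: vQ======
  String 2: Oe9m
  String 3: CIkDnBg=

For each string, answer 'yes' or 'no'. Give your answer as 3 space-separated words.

String 1: 'vQ======' → invalid (6 pad chars (max 2))
String 2: 'Oe9m' → valid
String 3: 'CIkDnBg=' → valid

Answer: no yes yes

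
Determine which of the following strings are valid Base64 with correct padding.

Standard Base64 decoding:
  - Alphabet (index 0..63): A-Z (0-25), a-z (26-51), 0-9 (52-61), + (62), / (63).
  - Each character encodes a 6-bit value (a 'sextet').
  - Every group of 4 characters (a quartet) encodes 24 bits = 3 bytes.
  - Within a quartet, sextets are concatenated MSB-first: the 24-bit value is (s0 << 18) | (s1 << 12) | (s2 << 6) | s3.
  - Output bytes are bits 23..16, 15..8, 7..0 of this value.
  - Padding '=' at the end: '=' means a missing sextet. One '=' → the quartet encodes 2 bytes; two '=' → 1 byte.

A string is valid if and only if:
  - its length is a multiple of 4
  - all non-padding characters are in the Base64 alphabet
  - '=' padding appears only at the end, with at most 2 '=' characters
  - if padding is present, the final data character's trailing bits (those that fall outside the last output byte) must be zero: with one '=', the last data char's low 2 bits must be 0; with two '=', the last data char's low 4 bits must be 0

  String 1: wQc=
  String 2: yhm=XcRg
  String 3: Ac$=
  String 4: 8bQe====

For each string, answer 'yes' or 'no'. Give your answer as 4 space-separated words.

Answer: yes no no no

Derivation:
String 1: 'wQc=' → valid
String 2: 'yhm=XcRg' → invalid (bad char(s): ['=']; '=' in middle)
String 3: 'Ac$=' → invalid (bad char(s): ['$'])
String 4: '8bQe====' → invalid (4 pad chars (max 2))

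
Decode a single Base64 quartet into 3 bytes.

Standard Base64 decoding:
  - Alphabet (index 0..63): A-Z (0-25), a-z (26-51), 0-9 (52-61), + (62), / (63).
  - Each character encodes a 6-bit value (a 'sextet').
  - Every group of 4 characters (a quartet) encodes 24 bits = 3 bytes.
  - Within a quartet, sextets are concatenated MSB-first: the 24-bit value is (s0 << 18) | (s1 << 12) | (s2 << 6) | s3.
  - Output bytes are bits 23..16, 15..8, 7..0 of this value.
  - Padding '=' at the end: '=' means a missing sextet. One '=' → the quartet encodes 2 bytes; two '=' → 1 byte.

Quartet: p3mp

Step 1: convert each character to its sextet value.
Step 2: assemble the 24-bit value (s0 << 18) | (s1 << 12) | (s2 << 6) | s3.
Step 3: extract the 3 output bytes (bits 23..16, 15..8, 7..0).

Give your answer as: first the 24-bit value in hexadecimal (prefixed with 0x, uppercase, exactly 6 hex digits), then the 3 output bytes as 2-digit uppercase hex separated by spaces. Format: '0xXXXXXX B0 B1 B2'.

Sextets: p=41, 3=55, m=38, p=41
24-bit: (41<<18) | (55<<12) | (38<<6) | 41
      = 0xA40000 | 0x037000 | 0x000980 | 0x000029
      = 0xA779A9
Bytes: (v>>16)&0xFF=A7, (v>>8)&0xFF=79, v&0xFF=A9

Answer: 0xA779A9 A7 79 A9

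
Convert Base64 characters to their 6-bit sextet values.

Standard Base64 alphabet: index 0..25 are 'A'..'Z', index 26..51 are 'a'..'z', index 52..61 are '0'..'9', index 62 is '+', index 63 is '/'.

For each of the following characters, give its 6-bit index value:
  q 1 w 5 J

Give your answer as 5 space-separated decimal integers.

Answer: 42 53 48 57 9

Derivation:
'q': a..z range, 26 + ord('q') − ord('a') = 42
'1': 0..9 range, 52 + ord('1') − ord('0') = 53
'w': a..z range, 26 + ord('w') − ord('a') = 48
'5': 0..9 range, 52 + ord('5') − ord('0') = 57
'J': A..Z range, ord('J') − ord('A') = 9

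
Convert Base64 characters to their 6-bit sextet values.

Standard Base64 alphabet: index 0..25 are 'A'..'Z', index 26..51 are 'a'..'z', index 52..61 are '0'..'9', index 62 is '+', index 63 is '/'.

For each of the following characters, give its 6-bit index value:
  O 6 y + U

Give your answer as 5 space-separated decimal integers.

Answer: 14 58 50 62 20

Derivation:
'O': A..Z range, ord('O') − ord('A') = 14
'6': 0..9 range, 52 + ord('6') − ord('0') = 58
'y': a..z range, 26 + ord('y') − ord('a') = 50
'+': index 62
'U': A..Z range, ord('U') − ord('A') = 20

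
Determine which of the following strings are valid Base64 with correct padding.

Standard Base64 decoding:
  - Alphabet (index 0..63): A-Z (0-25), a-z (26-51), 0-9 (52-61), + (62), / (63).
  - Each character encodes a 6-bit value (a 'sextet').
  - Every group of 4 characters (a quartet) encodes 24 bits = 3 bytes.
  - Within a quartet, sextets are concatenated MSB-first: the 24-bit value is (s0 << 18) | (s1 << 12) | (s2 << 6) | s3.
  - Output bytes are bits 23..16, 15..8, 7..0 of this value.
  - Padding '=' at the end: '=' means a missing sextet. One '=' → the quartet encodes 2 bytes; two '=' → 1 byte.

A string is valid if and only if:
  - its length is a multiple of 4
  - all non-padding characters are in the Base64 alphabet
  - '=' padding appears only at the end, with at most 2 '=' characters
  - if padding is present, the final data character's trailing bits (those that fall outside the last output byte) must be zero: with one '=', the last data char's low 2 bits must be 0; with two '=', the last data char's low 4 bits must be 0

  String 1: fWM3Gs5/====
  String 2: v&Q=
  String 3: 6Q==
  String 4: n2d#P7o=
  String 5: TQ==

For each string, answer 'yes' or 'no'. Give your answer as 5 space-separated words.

String 1: 'fWM3Gs5/====' → invalid (4 pad chars (max 2))
String 2: 'v&Q=' → invalid (bad char(s): ['&'])
String 3: '6Q==' → valid
String 4: 'n2d#P7o=' → invalid (bad char(s): ['#'])
String 5: 'TQ==' → valid

Answer: no no yes no yes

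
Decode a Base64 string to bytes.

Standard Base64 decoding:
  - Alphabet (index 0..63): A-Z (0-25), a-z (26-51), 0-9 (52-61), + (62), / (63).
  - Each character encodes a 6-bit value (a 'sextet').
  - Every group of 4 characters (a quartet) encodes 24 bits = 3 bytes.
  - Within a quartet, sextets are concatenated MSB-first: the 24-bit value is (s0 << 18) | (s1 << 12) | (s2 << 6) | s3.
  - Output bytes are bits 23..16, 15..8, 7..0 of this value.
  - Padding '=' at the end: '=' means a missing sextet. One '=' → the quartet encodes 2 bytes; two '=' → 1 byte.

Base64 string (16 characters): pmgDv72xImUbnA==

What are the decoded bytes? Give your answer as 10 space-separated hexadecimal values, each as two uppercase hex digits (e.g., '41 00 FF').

Answer: A6 68 03 BF BD B1 22 65 1B 9C

Derivation:
After char 0 ('p'=41): chars_in_quartet=1 acc=0x29 bytes_emitted=0
After char 1 ('m'=38): chars_in_quartet=2 acc=0xA66 bytes_emitted=0
After char 2 ('g'=32): chars_in_quartet=3 acc=0x299A0 bytes_emitted=0
After char 3 ('D'=3): chars_in_quartet=4 acc=0xA66803 -> emit A6 68 03, reset; bytes_emitted=3
After char 4 ('v'=47): chars_in_quartet=1 acc=0x2F bytes_emitted=3
After char 5 ('7'=59): chars_in_quartet=2 acc=0xBFB bytes_emitted=3
After char 6 ('2'=54): chars_in_quartet=3 acc=0x2FEF6 bytes_emitted=3
After char 7 ('x'=49): chars_in_quartet=4 acc=0xBFBDB1 -> emit BF BD B1, reset; bytes_emitted=6
After char 8 ('I'=8): chars_in_quartet=1 acc=0x8 bytes_emitted=6
After char 9 ('m'=38): chars_in_quartet=2 acc=0x226 bytes_emitted=6
After char 10 ('U'=20): chars_in_quartet=3 acc=0x8994 bytes_emitted=6
After char 11 ('b'=27): chars_in_quartet=4 acc=0x22651B -> emit 22 65 1B, reset; bytes_emitted=9
After char 12 ('n'=39): chars_in_quartet=1 acc=0x27 bytes_emitted=9
After char 13 ('A'=0): chars_in_quartet=2 acc=0x9C0 bytes_emitted=9
Padding '==': partial quartet acc=0x9C0 -> emit 9C; bytes_emitted=10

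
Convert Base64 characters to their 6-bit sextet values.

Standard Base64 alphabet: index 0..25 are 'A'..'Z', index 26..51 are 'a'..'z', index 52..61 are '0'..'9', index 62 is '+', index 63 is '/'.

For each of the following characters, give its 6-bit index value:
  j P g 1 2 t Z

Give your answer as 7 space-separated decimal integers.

'j': a..z range, 26 + ord('j') − ord('a') = 35
'P': A..Z range, ord('P') − ord('A') = 15
'g': a..z range, 26 + ord('g') − ord('a') = 32
'1': 0..9 range, 52 + ord('1') − ord('0') = 53
'2': 0..9 range, 52 + ord('2') − ord('0') = 54
't': a..z range, 26 + ord('t') − ord('a') = 45
'Z': A..Z range, ord('Z') − ord('A') = 25

Answer: 35 15 32 53 54 45 25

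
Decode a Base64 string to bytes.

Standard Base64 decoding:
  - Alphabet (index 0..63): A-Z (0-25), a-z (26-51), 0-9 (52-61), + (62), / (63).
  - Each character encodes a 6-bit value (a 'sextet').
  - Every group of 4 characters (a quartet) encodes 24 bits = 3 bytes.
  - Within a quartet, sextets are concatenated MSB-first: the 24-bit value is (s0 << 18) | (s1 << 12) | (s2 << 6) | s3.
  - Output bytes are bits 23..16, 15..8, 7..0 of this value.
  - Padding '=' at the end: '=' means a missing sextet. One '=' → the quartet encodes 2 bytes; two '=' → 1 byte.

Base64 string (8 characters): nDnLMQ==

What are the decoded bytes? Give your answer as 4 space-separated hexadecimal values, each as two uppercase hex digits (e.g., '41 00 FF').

Answer: 9C 39 CB 31

Derivation:
After char 0 ('n'=39): chars_in_quartet=1 acc=0x27 bytes_emitted=0
After char 1 ('D'=3): chars_in_quartet=2 acc=0x9C3 bytes_emitted=0
After char 2 ('n'=39): chars_in_quartet=3 acc=0x270E7 bytes_emitted=0
After char 3 ('L'=11): chars_in_quartet=4 acc=0x9C39CB -> emit 9C 39 CB, reset; bytes_emitted=3
After char 4 ('M'=12): chars_in_quartet=1 acc=0xC bytes_emitted=3
After char 5 ('Q'=16): chars_in_quartet=2 acc=0x310 bytes_emitted=3
Padding '==': partial quartet acc=0x310 -> emit 31; bytes_emitted=4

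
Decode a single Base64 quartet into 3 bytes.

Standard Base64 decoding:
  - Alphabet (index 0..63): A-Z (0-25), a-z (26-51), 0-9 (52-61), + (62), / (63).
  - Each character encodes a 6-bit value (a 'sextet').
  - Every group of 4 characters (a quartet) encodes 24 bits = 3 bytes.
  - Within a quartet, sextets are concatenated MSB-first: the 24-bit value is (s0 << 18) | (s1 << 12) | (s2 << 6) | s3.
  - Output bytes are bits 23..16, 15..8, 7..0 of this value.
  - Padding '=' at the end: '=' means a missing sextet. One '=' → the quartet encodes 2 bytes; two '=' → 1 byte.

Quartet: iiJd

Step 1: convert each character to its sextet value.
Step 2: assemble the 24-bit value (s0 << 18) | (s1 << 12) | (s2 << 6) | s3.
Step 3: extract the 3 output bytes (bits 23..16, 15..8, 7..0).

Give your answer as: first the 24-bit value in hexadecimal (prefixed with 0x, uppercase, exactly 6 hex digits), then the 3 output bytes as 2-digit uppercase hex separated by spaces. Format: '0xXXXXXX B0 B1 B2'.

Answer: 0x8A225D 8A 22 5D

Derivation:
Sextets: i=34, i=34, J=9, d=29
24-bit: (34<<18) | (34<<12) | (9<<6) | 29
      = 0x880000 | 0x022000 | 0x000240 | 0x00001D
      = 0x8A225D
Bytes: (v>>16)&0xFF=8A, (v>>8)&0xFF=22, v&0xFF=5D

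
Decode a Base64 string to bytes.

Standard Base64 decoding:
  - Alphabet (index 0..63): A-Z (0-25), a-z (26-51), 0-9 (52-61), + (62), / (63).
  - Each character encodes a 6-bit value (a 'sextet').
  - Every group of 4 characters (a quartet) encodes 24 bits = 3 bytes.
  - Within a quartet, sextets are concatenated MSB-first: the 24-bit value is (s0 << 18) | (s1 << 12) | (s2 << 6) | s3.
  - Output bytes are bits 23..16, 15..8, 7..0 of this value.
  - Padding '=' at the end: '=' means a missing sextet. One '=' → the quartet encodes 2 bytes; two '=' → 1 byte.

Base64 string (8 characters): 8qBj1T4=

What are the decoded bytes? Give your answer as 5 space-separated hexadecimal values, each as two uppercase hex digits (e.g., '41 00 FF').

Answer: F2 A0 63 D5 3E

Derivation:
After char 0 ('8'=60): chars_in_quartet=1 acc=0x3C bytes_emitted=0
After char 1 ('q'=42): chars_in_quartet=2 acc=0xF2A bytes_emitted=0
After char 2 ('B'=1): chars_in_quartet=3 acc=0x3CA81 bytes_emitted=0
After char 3 ('j'=35): chars_in_quartet=4 acc=0xF2A063 -> emit F2 A0 63, reset; bytes_emitted=3
After char 4 ('1'=53): chars_in_quartet=1 acc=0x35 bytes_emitted=3
After char 5 ('T'=19): chars_in_quartet=2 acc=0xD53 bytes_emitted=3
After char 6 ('4'=56): chars_in_quartet=3 acc=0x354F8 bytes_emitted=3
Padding '=': partial quartet acc=0x354F8 -> emit D5 3E; bytes_emitted=5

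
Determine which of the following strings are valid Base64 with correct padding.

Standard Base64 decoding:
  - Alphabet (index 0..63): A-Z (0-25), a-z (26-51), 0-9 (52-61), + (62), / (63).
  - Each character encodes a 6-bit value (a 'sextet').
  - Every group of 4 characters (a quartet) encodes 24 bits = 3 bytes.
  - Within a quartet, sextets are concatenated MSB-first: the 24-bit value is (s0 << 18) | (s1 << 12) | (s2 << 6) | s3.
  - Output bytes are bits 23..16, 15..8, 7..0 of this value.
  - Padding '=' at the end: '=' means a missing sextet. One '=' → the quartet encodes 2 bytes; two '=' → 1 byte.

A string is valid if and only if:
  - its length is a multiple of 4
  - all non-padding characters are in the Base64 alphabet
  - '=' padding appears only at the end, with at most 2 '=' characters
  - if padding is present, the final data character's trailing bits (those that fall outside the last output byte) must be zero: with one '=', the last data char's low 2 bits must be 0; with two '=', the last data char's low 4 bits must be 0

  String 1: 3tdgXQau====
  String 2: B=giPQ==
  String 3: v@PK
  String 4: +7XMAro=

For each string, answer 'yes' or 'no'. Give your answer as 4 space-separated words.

String 1: '3tdgXQau====' → invalid (4 pad chars (max 2))
String 2: 'B=giPQ==' → invalid (bad char(s): ['=']; '=' in middle)
String 3: 'v@PK' → invalid (bad char(s): ['@'])
String 4: '+7XMAro=' → valid

Answer: no no no yes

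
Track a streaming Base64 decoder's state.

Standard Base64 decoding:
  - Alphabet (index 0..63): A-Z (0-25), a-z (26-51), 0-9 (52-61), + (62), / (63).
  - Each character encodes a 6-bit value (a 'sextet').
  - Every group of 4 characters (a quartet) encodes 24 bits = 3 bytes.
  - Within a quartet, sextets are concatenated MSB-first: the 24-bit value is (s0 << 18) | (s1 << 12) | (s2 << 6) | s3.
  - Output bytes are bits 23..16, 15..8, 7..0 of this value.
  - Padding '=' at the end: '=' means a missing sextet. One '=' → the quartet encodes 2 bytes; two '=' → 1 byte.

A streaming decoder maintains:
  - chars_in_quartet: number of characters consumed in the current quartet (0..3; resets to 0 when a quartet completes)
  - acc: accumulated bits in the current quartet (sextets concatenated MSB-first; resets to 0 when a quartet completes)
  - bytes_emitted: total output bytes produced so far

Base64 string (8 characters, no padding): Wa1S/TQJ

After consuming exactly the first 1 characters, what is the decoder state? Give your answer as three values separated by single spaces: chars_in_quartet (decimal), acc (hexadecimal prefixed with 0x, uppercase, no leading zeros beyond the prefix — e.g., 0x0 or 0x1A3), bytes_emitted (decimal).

After char 0 ('W'=22): chars_in_quartet=1 acc=0x16 bytes_emitted=0

Answer: 1 0x16 0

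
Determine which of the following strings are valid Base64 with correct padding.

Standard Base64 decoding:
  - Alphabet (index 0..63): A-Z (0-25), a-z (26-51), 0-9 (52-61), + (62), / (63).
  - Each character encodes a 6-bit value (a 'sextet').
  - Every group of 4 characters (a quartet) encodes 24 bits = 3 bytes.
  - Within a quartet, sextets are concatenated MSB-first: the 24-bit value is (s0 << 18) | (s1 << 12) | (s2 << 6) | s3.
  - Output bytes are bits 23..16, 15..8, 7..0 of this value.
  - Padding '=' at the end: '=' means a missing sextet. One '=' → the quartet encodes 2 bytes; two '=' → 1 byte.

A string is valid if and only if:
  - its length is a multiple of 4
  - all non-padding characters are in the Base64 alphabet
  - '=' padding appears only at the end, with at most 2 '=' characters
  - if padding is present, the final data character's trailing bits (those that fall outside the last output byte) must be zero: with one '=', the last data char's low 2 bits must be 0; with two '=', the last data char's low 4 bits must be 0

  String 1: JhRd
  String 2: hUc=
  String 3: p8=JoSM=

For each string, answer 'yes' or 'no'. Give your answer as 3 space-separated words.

String 1: 'JhRd' → valid
String 2: 'hUc=' → valid
String 3: 'p8=JoSM=' → invalid (bad char(s): ['=']; '=' in middle)

Answer: yes yes no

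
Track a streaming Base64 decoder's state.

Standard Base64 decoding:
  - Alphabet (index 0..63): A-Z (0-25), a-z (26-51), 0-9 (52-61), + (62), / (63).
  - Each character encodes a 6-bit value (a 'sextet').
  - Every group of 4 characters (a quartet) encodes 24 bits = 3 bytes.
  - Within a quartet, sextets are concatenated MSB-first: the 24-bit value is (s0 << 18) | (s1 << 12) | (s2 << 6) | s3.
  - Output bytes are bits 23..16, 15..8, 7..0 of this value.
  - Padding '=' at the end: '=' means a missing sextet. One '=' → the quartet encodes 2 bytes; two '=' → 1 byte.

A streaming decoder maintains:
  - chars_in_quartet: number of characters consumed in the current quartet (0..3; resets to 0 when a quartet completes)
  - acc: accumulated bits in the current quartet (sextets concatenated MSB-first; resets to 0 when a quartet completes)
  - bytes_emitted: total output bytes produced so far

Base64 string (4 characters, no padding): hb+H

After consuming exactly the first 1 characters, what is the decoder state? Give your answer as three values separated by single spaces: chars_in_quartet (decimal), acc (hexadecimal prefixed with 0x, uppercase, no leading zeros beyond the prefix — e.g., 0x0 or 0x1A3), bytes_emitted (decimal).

After char 0 ('h'=33): chars_in_quartet=1 acc=0x21 bytes_emitted=0

Answer: 1 0x21 0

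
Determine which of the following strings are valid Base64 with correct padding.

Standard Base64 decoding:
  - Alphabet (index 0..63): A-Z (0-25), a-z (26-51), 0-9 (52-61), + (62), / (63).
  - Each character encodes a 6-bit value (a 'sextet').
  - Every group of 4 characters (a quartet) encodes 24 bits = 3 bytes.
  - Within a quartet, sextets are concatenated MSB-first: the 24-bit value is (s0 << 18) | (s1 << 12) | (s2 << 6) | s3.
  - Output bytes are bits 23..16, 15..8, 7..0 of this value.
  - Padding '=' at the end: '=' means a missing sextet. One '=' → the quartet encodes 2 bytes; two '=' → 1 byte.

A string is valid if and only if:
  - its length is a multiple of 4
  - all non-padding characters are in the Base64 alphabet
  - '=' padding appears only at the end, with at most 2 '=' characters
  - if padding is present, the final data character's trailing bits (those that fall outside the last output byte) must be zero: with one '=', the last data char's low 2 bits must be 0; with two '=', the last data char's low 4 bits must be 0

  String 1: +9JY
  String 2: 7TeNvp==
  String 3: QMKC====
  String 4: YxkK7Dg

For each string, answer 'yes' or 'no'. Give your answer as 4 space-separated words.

Answer: yes no no no

Derivation:
String 1: '+9JY' → valid
String 2: '7TeNvp==' → invalid (bad trailing bits)
String 3: 'QMKC====' → invalid (4 pad chars (max 2))
String 4: 'YxkK7Dg' → invalid (len=7 not mult of 4)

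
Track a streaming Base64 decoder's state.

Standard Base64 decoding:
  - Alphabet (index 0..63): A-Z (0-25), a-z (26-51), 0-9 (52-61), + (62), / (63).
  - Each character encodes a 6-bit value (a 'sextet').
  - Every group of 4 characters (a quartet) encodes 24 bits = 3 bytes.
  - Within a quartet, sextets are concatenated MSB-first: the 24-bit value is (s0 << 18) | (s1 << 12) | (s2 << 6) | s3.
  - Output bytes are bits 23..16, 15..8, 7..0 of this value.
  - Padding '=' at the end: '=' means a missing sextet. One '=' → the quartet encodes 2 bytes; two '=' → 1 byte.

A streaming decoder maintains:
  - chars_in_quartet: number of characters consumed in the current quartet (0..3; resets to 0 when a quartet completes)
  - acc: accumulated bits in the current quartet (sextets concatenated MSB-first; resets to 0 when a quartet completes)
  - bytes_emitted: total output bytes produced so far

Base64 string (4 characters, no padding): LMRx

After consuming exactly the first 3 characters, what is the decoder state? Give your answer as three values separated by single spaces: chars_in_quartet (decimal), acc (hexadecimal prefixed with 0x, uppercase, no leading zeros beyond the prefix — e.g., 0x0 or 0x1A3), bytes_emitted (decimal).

After char 0 ('L'=11): chars_in_quartet=1 acc=0xB bytes_emitted=0
After char 1 ('M'=12): chars_in_quartet=2 acc=0x2CC bytes_emitted=0
After char 2 ('R'=17): chars_in_quartet=3 acc=0xB311 bytes_emitted=0

Answer: 3 0xB311 0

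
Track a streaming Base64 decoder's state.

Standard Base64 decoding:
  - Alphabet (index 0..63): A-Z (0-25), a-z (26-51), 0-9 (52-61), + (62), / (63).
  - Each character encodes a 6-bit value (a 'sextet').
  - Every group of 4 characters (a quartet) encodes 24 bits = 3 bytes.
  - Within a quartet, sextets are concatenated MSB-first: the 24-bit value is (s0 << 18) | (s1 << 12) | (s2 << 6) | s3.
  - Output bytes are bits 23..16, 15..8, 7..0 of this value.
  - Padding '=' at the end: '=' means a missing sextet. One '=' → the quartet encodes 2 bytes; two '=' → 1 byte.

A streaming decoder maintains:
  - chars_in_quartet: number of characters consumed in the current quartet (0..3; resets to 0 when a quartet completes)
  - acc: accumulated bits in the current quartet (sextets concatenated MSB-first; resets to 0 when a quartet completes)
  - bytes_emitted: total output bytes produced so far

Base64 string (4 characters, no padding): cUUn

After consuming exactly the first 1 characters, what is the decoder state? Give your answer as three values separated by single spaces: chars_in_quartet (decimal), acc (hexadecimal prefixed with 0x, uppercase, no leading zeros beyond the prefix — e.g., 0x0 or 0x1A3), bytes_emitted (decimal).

Answer: 1 0x1C 0

Derivation:
After char 0 ('c'=28): chars_in_quartet=1 acc=0x1C bytes_emitted=0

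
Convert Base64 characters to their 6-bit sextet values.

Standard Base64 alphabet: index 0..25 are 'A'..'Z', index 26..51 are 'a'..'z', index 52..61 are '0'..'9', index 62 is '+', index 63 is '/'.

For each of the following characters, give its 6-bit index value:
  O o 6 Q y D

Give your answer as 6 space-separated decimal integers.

Answer: 14 40 58 16 50 3

Derivation:
'O': A..Z range, ord('O') − ord('A') = 14
'o': a..z range, 26 + ord('o') − ord('a') = 40
'6': 0..9 range, 52 + ord('6') − ord('0') = 58
'Q': A..Z range, ord('Q') − ord('A') = 16
'y': a..z range, 26 + ord('y') − ord('a') = 50
'D': A..Z range, ord('D') − ord('A') = 3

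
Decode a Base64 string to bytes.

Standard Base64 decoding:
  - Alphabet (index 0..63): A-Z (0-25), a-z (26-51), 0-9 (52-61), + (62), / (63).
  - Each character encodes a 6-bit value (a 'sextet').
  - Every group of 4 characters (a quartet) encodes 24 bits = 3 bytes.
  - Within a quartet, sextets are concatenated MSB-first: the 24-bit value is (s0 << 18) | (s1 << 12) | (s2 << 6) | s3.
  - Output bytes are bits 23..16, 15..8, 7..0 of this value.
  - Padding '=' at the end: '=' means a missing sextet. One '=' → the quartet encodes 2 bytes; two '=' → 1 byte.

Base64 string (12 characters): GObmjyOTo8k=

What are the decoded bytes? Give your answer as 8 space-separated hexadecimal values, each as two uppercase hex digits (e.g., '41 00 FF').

Answer: 18 E6 E6 8F 23 93 A3 C9

Derivation:
After char 0 ('G'=6): chars_in_quartet=1 acc=0x6 bytes_emitted=0
After char 1 ('O'=14): chars_in_quartet=2 acc=0x18E bytes_emitted=0
After char 2 ('b'=27): chars_in_quartet=3 acc=0x639B bytes_emitted=0
After char 3 ('m'=38): chars_in_quartet=4 acc=0x18E6E6 -> emit 18 E6 E6, reset; bytes_emitted=3
After char 4 ('j'=35): chars_in_quartet=1 acc=0x23 bytes_emitted=3
After char 5 ('y'=50): chars_in_quartet=2 acc=0x8F2 bytes_emitted=3
After char 6 ('O'=14): chars_in_quartet=3 acc=0x23C8E bytes_emitted=3
After char 7 ('T'=19): chars_in_quartet=4 acc=0x8F2393 -> emit 8F 23 93, reset; bytes_emitted=6
After char 8 ('o'=40): chars_in_quartet=1 acc=0x28 bytes_emitted=6
After char 9 ('8'=60): chars_in_quartet=2 acc=0xA3C bytes_emitted=6
After char 10 ('k'=36): chars_in_quartet=3 acc=0x28F24 bytes_emitted=6
Padding '=': partial quartet acc=0x28F24 -> emit A3 C9; bytes_emitted=8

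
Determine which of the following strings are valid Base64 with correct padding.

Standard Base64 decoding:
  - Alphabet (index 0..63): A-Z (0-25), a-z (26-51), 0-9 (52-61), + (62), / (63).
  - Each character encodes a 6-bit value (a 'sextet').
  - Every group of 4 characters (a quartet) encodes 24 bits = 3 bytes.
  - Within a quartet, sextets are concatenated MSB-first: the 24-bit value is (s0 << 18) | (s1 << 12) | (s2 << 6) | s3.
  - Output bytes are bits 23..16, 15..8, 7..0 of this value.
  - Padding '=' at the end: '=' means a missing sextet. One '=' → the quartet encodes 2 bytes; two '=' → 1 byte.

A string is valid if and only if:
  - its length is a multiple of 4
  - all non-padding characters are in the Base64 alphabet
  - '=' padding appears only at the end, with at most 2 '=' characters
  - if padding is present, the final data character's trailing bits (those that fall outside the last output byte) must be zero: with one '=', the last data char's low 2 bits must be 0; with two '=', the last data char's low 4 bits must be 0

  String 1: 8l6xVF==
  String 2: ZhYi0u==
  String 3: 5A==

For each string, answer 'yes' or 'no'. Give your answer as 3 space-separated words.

Answer: no no yes

Derivation:
String 1: '8l6xVF==' → invalid (bad trailing bits)
String 2: 'ZhYi0u==' → invalid (bad trailing bits)
String 3: '5A==' → valid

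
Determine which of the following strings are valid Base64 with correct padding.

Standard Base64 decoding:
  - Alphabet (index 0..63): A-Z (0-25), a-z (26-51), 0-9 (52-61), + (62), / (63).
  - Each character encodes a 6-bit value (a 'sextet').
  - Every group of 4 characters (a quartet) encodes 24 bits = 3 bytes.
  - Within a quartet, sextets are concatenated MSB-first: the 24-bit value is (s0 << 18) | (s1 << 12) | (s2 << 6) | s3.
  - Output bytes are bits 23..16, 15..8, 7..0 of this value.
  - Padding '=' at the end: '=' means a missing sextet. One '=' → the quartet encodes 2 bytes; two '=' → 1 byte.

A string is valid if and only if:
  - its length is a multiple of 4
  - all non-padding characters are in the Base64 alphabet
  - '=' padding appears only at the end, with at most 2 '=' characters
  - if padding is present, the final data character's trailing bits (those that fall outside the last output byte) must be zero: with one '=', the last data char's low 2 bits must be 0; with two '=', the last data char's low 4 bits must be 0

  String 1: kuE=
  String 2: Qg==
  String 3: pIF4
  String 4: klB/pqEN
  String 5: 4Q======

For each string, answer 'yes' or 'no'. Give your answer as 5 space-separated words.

Answer: yes yes yes yes no

Derivation:
String 1: 'kuE=' → valid
String 2: 'Qg==' → valid
String 3: 'pIF4' → valid
String 4: 'klB/pqEN' → valid
String 5: '4Q======' → invalid (6 pad chars (max 2))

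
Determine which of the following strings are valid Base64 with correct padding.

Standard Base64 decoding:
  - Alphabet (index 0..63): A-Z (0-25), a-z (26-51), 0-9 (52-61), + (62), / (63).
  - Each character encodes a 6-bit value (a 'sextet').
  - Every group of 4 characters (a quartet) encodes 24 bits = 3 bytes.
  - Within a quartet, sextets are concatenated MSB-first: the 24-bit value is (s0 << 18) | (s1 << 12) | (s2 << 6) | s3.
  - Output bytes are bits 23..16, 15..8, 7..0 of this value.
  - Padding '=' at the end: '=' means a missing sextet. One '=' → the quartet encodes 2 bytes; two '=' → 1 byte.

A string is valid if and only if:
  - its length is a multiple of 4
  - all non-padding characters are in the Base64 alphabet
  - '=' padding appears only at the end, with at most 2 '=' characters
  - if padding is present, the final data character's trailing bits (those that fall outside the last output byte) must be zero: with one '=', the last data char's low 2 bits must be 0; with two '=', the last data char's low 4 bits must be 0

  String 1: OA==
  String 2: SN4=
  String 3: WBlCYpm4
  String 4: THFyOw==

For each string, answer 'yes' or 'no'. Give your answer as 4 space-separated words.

String 1: 'OA==' → valid
String 2: 'SN4=' → valid
String 3: 'WBlCYpm4' → valid
String 4: 'THFyOw==' → valid

Answer: yes yes yes yes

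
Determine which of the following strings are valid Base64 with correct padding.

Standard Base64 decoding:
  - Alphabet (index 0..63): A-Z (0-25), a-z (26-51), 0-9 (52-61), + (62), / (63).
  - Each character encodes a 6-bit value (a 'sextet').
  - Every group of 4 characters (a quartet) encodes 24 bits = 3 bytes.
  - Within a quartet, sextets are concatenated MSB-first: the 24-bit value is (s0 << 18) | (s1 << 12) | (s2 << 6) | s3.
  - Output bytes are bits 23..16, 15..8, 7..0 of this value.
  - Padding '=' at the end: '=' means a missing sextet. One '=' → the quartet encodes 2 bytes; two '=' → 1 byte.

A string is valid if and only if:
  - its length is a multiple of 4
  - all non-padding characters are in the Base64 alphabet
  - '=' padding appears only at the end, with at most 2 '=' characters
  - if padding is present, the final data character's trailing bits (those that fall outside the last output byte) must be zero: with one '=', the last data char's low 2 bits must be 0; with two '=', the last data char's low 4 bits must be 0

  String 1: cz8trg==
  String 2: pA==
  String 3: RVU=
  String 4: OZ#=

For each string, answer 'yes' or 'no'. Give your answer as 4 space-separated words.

Answer: yes yes yes no

Derivation:
String 1: 'cz8trg==' → valid
String 2: 'pA==' → valid
String 3: 'RVU=' → valid
String 4: 'OZ#=' → invalid (bad char(s): ['#'])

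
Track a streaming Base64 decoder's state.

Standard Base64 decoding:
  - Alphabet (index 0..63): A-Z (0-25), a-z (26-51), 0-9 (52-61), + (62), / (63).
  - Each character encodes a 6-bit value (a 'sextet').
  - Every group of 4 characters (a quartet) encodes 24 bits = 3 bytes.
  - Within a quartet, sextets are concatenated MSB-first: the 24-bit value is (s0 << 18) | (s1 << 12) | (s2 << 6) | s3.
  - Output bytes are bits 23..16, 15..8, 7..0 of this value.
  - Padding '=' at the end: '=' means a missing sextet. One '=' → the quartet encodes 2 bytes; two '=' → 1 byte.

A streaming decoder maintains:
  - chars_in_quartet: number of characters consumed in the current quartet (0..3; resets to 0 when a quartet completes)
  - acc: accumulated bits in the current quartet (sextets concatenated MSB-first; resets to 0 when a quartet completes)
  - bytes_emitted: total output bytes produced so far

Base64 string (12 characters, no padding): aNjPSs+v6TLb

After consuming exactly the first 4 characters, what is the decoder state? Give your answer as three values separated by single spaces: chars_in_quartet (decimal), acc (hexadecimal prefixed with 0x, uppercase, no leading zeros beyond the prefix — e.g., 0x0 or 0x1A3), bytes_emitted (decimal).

Answer: 0 0x0 3

Derivation:
After char 0 ('a'=26): chars_in_quartet=1 acc=0x1A bytes_emitted=0
After char 1 ('N'=13): chars_in_quartet=2 acc=0x68D bytes_emitted=0
After char 2 ('j'=35): chars_in_quartet=3 acc=0x1A363 bytes_emitted=0
After char 3 ('P'=15): chars_in_quartet=4 acc=0x68D8CF -> emit 68 D8 CF, reset; bytes_emitted=3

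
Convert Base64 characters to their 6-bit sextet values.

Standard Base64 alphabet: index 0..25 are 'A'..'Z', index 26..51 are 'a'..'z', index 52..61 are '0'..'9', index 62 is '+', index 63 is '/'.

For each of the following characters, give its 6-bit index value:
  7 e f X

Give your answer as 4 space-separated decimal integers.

'7': 0..9 range, 52 + ord('7') − ord('0') = 59
'e': a..z range, 26 + ord('e') − ord('a') = 30
'f': a..z range, 26 + ord('f') − ord('a') = 31
'X': A..Z range, ord('X') − ord('A') = 23

Answer: 59 30 31 23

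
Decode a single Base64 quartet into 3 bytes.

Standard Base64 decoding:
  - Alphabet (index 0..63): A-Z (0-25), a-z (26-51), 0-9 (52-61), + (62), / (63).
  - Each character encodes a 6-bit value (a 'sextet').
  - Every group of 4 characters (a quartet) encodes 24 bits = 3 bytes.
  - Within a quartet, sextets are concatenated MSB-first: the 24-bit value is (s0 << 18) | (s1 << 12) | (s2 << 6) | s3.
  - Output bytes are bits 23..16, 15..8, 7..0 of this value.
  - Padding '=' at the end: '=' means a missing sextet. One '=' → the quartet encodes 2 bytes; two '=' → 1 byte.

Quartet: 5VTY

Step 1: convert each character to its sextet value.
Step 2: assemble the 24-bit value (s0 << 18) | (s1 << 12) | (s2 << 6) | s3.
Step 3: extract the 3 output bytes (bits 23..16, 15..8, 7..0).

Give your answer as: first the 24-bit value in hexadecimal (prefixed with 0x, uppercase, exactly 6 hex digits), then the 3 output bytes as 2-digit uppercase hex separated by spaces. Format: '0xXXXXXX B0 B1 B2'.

Answer: 0xE554D8 E5 54 D8

Derivation:
Sextets: 5=57, V=21, T=19, Y=24
24-bit: (57<<18) | (21<<12) | (19<<6) | 24
      = 0xE40000 | 0x015000 | 0x0004C0 | 0x000018
      = 0xE554D8
Bytes: (v>>16)&0xFF=E5, (v>>8)&0xFF=54, v&0xFF=D8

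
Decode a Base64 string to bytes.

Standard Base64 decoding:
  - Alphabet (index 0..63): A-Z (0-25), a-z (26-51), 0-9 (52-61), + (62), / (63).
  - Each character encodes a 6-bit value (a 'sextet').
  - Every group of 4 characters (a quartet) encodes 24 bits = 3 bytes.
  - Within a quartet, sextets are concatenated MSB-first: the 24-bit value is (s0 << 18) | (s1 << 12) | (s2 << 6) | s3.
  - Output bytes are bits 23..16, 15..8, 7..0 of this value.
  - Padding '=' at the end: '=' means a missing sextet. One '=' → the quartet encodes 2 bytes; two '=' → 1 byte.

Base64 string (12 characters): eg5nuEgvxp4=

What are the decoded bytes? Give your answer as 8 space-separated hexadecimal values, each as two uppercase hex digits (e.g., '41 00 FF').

Answer: 7A 0E 67 B8 48 2F C6 9E

Derivation:
After char 0 ('e'=30): chars_in_quartet=1 acc=0x1E bytes_emitted=0
After char 1 ('g'=32): chars_in_quartet=2 acc=0x7A0 bytes_emitted=0
After char 2 ('5'=57): chars_in_quartet=3 acc=0x1E839 bytes_emitted=0
After char 3 ('n'=39): chars_in_quartet=4 acc=0x7A0E67 -> emit 7A 0E 67, reset; bytes_emitted=3
After char 4 ('u'=46): chars_in_quartet=1 acc=0x2E bytes_emitted=3
After char 5 ('E'=4): chars_in_quartet=2 acc=0xB84 bytes_emitted=3
After char 6 ('g'=32): chars_in_quartet=3 acc=0x2E120 bytes_emitted=3
After char 7 ('v'=47): chars_in_quartet=4 acc=0xB8482F -> emit B8 48 2F, reset; bytes_emitted=6
After char 8 ('x'=49): chars_in_quartet=1 acc=0x31 bytes_emitted=6
After char 9 ('p'=41): chars_in_quartet=2 acc=0xC69 bytes_emitted=6
After char 10 ('4'=56): chars_in_quartet=3 acc=0x31A78 bytes_emitted=6
Padding '=': partial quartet acc=0x31A78 -> emit C6 9E; bytes_emitted=8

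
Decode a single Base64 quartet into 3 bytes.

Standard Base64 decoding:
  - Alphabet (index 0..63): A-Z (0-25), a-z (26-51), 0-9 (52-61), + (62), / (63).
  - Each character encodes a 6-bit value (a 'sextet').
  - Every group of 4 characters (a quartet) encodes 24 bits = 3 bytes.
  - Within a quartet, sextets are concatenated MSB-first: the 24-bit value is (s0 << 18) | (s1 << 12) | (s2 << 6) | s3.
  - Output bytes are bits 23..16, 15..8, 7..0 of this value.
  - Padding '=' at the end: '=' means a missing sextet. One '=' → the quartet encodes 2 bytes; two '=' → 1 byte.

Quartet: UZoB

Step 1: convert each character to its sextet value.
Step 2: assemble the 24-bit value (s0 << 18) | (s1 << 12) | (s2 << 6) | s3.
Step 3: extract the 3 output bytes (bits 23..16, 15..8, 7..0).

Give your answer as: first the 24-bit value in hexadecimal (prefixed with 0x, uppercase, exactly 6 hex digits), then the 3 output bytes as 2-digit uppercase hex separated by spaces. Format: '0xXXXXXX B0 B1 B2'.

Sextets: U=20, Z=25, o=40, B=1
24-bit: (20<<18) | (25<<12) | (40<<6) | 1
      = 0x500000 | 0x019000 | 0x000A00 | 0x000001
      = 0x519A01
Bytes: (v>>16)&0xFF=51, (v>>8)&0xFF=9A, v&0xFF=01

Answer: 0x519A01 51 9A 01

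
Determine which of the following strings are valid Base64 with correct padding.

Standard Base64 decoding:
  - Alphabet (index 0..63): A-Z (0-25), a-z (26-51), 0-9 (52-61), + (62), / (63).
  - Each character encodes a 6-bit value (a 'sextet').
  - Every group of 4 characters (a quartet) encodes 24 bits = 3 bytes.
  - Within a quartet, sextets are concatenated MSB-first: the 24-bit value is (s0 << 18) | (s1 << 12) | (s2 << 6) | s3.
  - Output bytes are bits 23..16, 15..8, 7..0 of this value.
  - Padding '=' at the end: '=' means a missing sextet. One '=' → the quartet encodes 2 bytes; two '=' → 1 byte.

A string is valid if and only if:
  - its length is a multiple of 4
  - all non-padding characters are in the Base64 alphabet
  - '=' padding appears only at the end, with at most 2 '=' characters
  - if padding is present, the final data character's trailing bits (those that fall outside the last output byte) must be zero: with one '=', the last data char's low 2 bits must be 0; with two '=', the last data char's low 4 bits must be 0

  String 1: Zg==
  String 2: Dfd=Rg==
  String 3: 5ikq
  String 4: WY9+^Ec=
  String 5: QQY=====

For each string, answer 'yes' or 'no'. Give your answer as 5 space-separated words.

Answer: yes no yes no no

Derivation:
String 1: 'Zg==' → valid
String 2: 'Dfd=Rg==' → invalid (bad char(s): ['=']; '=' in middle)
String 3: '5ikq' → valid
String 4: 'WY9+^Ec=' → invalid (bad char(s): ['^'])
String 5: 'QQY=====' → invalid (5 pad chars (max 2))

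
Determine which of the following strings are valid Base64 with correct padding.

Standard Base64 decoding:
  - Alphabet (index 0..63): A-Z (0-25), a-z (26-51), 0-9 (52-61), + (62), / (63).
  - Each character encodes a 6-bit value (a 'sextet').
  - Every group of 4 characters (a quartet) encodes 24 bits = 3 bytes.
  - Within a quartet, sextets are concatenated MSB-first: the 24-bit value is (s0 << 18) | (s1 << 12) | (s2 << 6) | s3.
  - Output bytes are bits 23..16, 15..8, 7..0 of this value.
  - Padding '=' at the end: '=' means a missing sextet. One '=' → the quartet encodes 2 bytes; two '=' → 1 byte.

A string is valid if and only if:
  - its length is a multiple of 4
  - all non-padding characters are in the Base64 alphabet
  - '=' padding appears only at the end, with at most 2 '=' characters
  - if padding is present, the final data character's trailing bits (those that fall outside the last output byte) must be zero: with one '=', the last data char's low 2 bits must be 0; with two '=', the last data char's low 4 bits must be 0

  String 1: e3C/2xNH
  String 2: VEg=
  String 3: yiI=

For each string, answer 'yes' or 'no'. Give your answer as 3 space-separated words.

Answer: yes yes yes

Derivation:
String 1: 'e3C/2xNH' → valid
String 2: 'VEg=' → valid
String 3: 'yiI=' → valid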